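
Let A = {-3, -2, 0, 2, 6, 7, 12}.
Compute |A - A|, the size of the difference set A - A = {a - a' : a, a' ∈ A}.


A - A = {a - a' : a, a' ∈ A}; |A| = 7.
Bounds: 2|A|-1 ≤ |A - A| ≤ |A|² - |A| + 1, i.e. 13 ≤ |A - A| ≤ 43.
Note: 0 ∈ A - A always (from a - a). The set is symmetric: if d ∈ A - A then -d ∈ A - A.
Enumerate nonzero differences d = a - a' with a > a' (then include -d):
Positive differences: {1, 2, 3, 4, 5, 6, 7, 8, 9, 10, 12, 14, 15}
Full difference set: {0} ∪ (positive diffs) ∪ (negative diffs).
|A - A| = 1 + 2·13 = 27 (matches direct enumeration: 27).

|A - A| = 27


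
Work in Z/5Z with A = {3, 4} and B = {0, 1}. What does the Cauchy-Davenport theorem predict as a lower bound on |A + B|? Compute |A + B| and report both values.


Cauchy-Davenport: |A + B| ≥ min(p, |A| + |B| - 1) for A, B nonempty in Z/pZ.
|A| = 2, |B| = 2, p = 5.
CD lower bound = min(5, 2 + 2 - 1) = min(5, 3) = 3.
Compute A + B mod 5 directly:
a = 3: 3+0=3, 3+1=4
a = 4: 4+0=4, 4+1=0
A + B = {0, 3, 4}, so |A + B| = 3.
Verify: 3 ≥ 3? Yes ✓.

CD lower bound = 3, actual |A + B| = 3.


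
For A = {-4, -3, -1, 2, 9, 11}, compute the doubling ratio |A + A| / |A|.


|A| = 6.
Compute A + A by enumerating all 36 pairs.
A + A = {-8, -7, -6, -5, -4, -2, -1, 1, 4, 5, 6, 7, 8, 10, 11, 13, 18, 20, 22}, so |A + A| = 19.
K = |A + A| / |A| = 19/6 (already in lowest terms) ≈ 3.1667.
Reference: AP of size 6 gives K = 11/6 ≈ 1.8333; a fully generic set of size 6 gives K ≈ 3.5000.

|A| = 6, |A + A| = 19, K = 19/6.


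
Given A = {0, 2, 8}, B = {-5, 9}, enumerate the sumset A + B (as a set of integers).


A + B = {a + b : a ∈ A, b ∈ B}.
Enumerate all |A|·|B| = 3·2 = 6 pairs (a, b) and collect distinct sums.
a = 0: 0+-5=-5, 0+9=9
a = 2: 2+-5=-3, 2+9=11
a = 8: 8+-5=3, 8+9=17
Collecting distinct sums: A + B = {-5, -3, 3, 9, 11, 17}
|A + B| = 6

A + B = {-5, -3, 3, 9, 11, 17}


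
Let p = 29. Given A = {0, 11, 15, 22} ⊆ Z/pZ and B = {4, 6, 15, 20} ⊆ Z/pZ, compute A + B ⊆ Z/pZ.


Work in Z/29Z: reduce every sum a + b modulo 29.
Enumerate all 16 pairs:
a = 0: 0+4=4, 0+6=6, 0+15=15, 0+20=20
a = 11: 11+4=15, 11+6=17, 11+15=26, 11+20=2
a = 15: 15+4=19, 15+6=21, 15+15=1, 15+20=6
a = 22: 22+4=26, 22+6=28, 22+15=8, 22+20=13
Distinct residues collected: {1, 2, 4, 6, 8, 13, 15, 17, 19, 20, 21, 26, 28}
|A + B| = 13 (out of 29 total residues).

A + B = {1, 2, 4, 6, 8, 13, 15, 17, 19, 20, 21, 26, 28}


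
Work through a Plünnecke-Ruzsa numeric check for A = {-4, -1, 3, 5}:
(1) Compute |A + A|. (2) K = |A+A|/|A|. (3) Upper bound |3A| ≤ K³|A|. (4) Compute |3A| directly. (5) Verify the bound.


|A| = 4.
Step 1: Compute A + A by enumerating all 16 pairs.
A + A = {-8, -5, -2, -1, 1, 2, 4, 6, 8, 10}, so |A + A| = 10.
Step 2: Doubling constant K = |A + A|/|A| = 10/4 = 10/4 ≈ 2.5000.
Step 3: Plünnecke-Ruzsa gives |3A| ≤ K³·|A| = (2.5000)³ · 4 ≈ 62.5000.
Step 4: Compute 3A = A + A + A directly by enumerating all triples (a,b,c) ∈ A³; |3A| = 18.
Step 5: Check 18 ≤ 62.5000? Yes ✓.

K = 10/4, Plünnecke-Ruzsa bound K³|A| ≈ 62.5000, |3A| = 18, inequality holds.


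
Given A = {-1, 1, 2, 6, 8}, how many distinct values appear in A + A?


A + A = {a + a' : a, a' ∈ A}; |A| = 5.
General bounds: 2|A| - 1 ≤ |A + A| ≤ |A|(|A|+1)/2, i.e. 9 ≤ |A + A| ≤ 15.
Lower bound 2|A|-1 is attained iff A is an arithmetic progression.
Enumerate sums a + a' for a ≤ a' (symmetric, so this suffices):
a = -1: -1+-1=-2, -1+1=0, -1+2=1, -1+6=5, -1+8=7
a = 1: 1+1=2, 1+2=3, 1+6=7, 1+8=9
a = 2: 2+2=4, 2+6=8, 2+8=10
a = 6: 6+6=12, 6+8=14
a = 8: 8+8=16
Distinct sums: {-2, 0, 1, 2, 3, 4, 5, 7, 8, 9, 10, 12, 14, 16}
|A + A| = 14

|A + A| = 14


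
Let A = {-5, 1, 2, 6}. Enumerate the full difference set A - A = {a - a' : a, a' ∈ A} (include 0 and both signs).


A - A = {a - a' : a, a' ∈ A}.
Compute a - a' for each ordered pair (a, a'):
a = -5: -5--5=0, -5-1=-6, -5-2=-7, -5-6=-11
a = 1: 1--5=6, 1-1=0, 1-2=-1, 1-6=-5
a = 2: 2--5=7, 2-1=1, 2-2=0, 2-6=-4
a = 6: 6--5=11, 6-1=5, 6-2=4, 6-6=0
Collecting distinct values (and noting 0 appears from a-a):
A - A = {-11, -7, -6, -5, -4, -1, 0, 1, 4, 5, 6, 7, 11}
|A - A| = 13

A - A = {-11, -7, -6, -5, -4, -1, 0, 1, 4, 5, 6, 7, 11}


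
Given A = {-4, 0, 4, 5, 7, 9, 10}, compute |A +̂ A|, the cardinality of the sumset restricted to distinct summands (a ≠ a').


Restricted sumset: A +̂ A = {a + a' : a ∈ A, a' ∈ A, a ≠ a'}.
Equivalently, take A + A and drop any sum 2a that is achievable ONLY as a + a for a ∈ A (i.e. sums representable only with equal summands).
Enumerate pairs (a, a') with a < a' (symmetric, so each unordered pair gives one sum; this covers all a ≠ a'):
  -4 + 0 = -4
  -4 + 4 = 0
  -4 + 5 = 1
  -4 + 7 = 3
  -4 + 9 = 5
  -4 + 10 = 6
  0 + 4 = 4
  0 + 5 = 5
  0 + 7 = 7
  0 + 9 = 9
  0 + 10 = 10
  4 + 5 = 9
  4 + 7 = 11
  4 + 9 = 13
  4 + 10 = 14
  5 + 7 = 12
  5 + 9 = 14
  5 + 10 = 15
  7 + 9 = 16
  7 + 10 = 17
  9 + 10 = 19
Collected distinct sums: {-4, 0, 1, 3, 4, 5, 6, 7, 9, 10, 11, 12, 13, 14, 15, 16, 17, 19}
|A +̂ A| = 18
(Reference bound: |A +̂ A| ≥ 2|A| - 3 for |A| ≥ 2, with |A| = 7 giving ≥ 11.)

|A +̂ A| = 18


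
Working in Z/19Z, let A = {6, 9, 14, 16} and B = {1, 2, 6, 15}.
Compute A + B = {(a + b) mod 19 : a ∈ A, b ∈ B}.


Work in Z/19Z: reduce every sum a + b modulo 19.
Enumerate all 16 pairs:
a = 6: 6+1=7, 6+2=8, 6+6=12, 6+15=2
a = 9: 9+1=10, 9+2=11, 9+6=15, 9+15=5
a = 14: 14+1=15, 14+2=16, 14+6=1, 14+15=10
a = 16: 16+1=17, 16+2=18, 16+6=3, 16+15=12
Distinct residues collected: {1, 2, 3, 5, 7, 8, 10, 11, 12, 15, 16, 17, 18}
|A + B| = 13 (out of 19 total residues).

A + B = {1, 2, 3, 5, 7, 8, 10, 11, 12, 15, 16, 17, 18}


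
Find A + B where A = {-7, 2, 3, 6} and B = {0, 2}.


A + B = {a + b : a ∈ A, b ∈ B}.
Enumerate all |A|·|B| = 4·2 = 8 pairs (a, b) and collect distinct sums.
a = -7: -7+0=-7, -7+2=-5
a = 2: 2+0=2, 2+2=4
a = 3: 3+0=3, 3+2=5
a = 6: 6+0=6, 6+2=8
Collecting distinct sums: A + B = {-7, -5, 2, 3, 4, 5, 6, 8}
|A + B| = 8

A + B = {-7, -5, 2, 3, 4, 5, 6, 8}


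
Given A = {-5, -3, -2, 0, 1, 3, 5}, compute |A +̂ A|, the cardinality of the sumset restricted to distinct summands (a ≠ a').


Restricted sumset: A +̂ A = {a + a' : a ∈ A, a' ∈ A, a ≠ a'}.
Equivalently, take A + A and drop any sum 2a that is achievable ONLY as a + a for a ∈ A (i.e. sums representable only with equal summands).
Enumerate pairs (a, a') with a < a' (symmetric, so each unordered pair gives one sum; this covers all a ≠ a'):
  -5 + -3 = -8
  -5 + -2 = -7
  -5 + 0 = -5
  -5 + 1 = -4
  -5 + 3 = -2
  -5 + 5 = 0
  -3 + -2 = -5
  -3 + 0 = -3
  -3 + 1 = -2
  -3 + 3 = 0
  -3 + 5 = 2
  -2 + 0 = -2
  -2 + 1 = -1
  -2 + 3 = 1
  -2 + 5 = 3
  0 + 1 = 1
  0 + 3 = 3
  0 + 5 = 5
  1 + 3 = 4
  1 + 5 = 6
  3 + 5 = 8
Collected distinct sums: {-8, -7, -5, -4, -3, -2, -1, 0, 1, 2, 3, 4, 5, 6, 8}
|A +̂ A| = 15
(Reference bound: |A +̂ A| ≥ 2|A| - 3 for |A| ≥ 2, with |A| = 7 giving ≥ 11.)

|A +̂ A| = 15


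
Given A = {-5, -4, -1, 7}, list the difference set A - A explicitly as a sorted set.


A - A = {a - a' : a, a' ∈ A}.
Compute a - a' for each ordered pair (a, a'):
a = -5: -5--5=0, -5--4=-1, -5--1=-4, -5-7=-12
a = -4: -4--5=1, -4--4=0, -4--1=-3, -4-7=-11
a = -1: -1--5=4, -1--4=3, -1--1=0, -1-7=-8
a = 7: 7--5=12, 7--4=11, 7--1=8, 7-7=0
Collecting distinct values (and noting 0 appears from a-a):
A - A = {-12, -11, -8, -4, -3, -1, 0, 1, 3, 4, 8, 11, 12}
|A - A| = 13

A - A = {-12, -11, -8, -4, -3, -1, 0, 1, 3, 4, 8, 11, 12}


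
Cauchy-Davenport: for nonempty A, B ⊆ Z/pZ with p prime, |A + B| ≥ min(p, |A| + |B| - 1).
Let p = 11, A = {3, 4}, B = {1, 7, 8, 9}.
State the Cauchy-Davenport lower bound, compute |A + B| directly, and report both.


Cauchy-Davenport: |A + B| ≥ min(p, |A| + |B| - 1) for A, B nonempty in Z/pZ.
|A| = 2, |B| = 4, p = 11.
CD lower bound = min(11, 2 + 4 - 1) = min(11, 5) = 5.
Compute A + B mod 11 directly:
a = 3: 3+1=4, 3+7=10, 3+8=0, 3+9=1
a = 4: 4+1=5, 4+7=0, 4+8=1, 4+9=2
A + B = {0, 1, 2, 4, 5, 10}, so |A + B| = 6.
Verify: 6 ≥ 5? Yes ✓.

CD lower bound = 5, actual |A + B| = 6.


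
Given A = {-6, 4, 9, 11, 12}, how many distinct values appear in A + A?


A + A = {a + a' : a, a' ∈ A}; |A| = 5.
General bounds: 2|A| - 1 ≤ |A + A| ≤ |A|(|A|+1)/2, i.e. 9 ≤ |A + A| ≤ 15.
Lower bound 2|A|-1 is attained iff A is an arithmetic progression.
Enumerate sums a + a' for a ≤ a' (symmetric, so this suffices):
a = -6: -6+-6=-12, -6+4=-2, -6+9=3, -6+11=5, -6+12=6
a = 4: 4+4=8, 4+9=13, 4+11=15, 4+12=16
a = 9: 9+9=18, 9+11=20, 9+12=21
a = 11: 11+11=22, 11+12=23
a = 12: 12+12=24
Distinct sums: {-12, -2, 3, 5, 6, 8, 13, 15, 16, 18, 20, 21, 22, 23, 24}
|A + A| = 15

|A + A| = 15


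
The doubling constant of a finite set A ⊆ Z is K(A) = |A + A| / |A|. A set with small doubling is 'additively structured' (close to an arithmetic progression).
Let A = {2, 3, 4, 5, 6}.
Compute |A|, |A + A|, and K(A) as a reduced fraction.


|A| = 5.
Compute A + A by enumerating all 25 pairs.
A + A = {4, 5, 6, 7, 8, 9, 10, 11, 12}, so |A + A| = 9.
K = |A + A| / |A| = 9/5 (already in lowest terms) ≈ 1.8000.
Reference: AP of size 5 gives K = 9/5 ≈ 1.8000; a fully generic set of size 5 gives K ≈ 3.0000.

|A| = 5, |A + A| = 9, K = 9/5.


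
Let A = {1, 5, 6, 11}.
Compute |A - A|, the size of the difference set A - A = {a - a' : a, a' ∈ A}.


A - A = {a - a' : a, a' ∈ A}; |A| = 4.
Bounds: 2|A|-1 ≤ |A - A| ≤ |A|² - |A| + 1, i.e. 7 ≤ |A - A| ≤ 13.
Note: 0 ∈ A - A always (from a - a). The set is symmetric: if d ∈ A - A then -d ∈ A - A.
Enumerate nonzero differences d = a - a' with a > a' (then include -d):
Positive differences: {1, 4, 5, 6, 10}
Full difference set: {0} ∪ (positive diffs) ∪ (negative diffs).
|A - A| = 1 + 2·5 = 11 (matches direct enumeration: 11).

|A - A| = 11


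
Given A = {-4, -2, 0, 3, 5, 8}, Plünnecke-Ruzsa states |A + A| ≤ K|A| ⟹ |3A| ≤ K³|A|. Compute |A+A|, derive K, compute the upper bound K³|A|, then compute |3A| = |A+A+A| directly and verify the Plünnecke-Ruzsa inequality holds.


|A| = 6.
Step 1: Compute A + A by enumerating all 36 pairs.
A + A = {-8, -6, -4, -2, -1, 0, 1, 3, 4, 5, 6, 8, 10, 11, 13, 16}, so |A + A| = 16.
Step 2: Doubling constant K = |A + A|/|A| = 16/6 = 16/6 ≈ 2.6667.
Step 3: Plünnecke-Ruzsa gives |3A| ≤ K³·|A| = (2.6667)³ · 6 ≈ 113.7778.
Step 4: Compute 3A = A + A + A directly by enumerating all triples (a,b,c) ∈ A³; |3A| = 30.
Step 5: Check 30 ≤ 113.7778? Yes ✓.

K = 16/6, Plünnecke-Ruzsa bound K³|A| ≈ 113.7778, |3A| = 30, inequality holds.


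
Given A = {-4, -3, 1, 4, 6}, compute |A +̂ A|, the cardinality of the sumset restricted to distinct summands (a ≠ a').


Restricted sumset: A +̂ A = {a + a' : a ∈ A, a' ∈ A, a ≠ a'}.
Equivalently, take A + A and drop any sum 2a that is achievable ONLY as a + a for a ∈ A (i.e. sums representable only with equal summands).
Enumerate pairs (a, a') with a < a' (symmetric, so each unordered pair gives one sum; this covers all a ≠ a'):
  -4 + -3 = -7
  -4 + 1 = -3
  -4 + 4 = 0
  -4 + 6 = 2
  -3 + 1 = -2
  -3 + 4 = 1
  -3 + 6 = 3
  1 + 4 = 5
  1 + 6 = 7
  4 + 6 = 10
Collected distinct sums: {-7, -3, -2, 0, 1, 2, 3, 5, 7, 10}
|A +̂ A| = 10
(Reference bound: |A +̂ A| ≥ 2|A| - 3 for |A| ≥ 2, with |A| = 5 giving ≥ 7.)

|A +̂ A| = 10


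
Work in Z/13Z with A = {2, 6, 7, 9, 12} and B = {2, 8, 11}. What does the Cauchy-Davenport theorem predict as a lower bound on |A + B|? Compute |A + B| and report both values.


Cauchy-Davenport: |A + B| ≥ min(p, |A| + |B| - 1) for A, B nonempty in Z/pZ.
|A| = 5, |B| = 3, p = 13.
CD lower bound = min(13, 5 + 3 - 1) = min(13, 7) = 7.
Compute A + B mod 13 directly:
a = 2: 2+2=4, 2+8=10, 2+11=0
a = 6: 6+2=8, 6+8=1, 6+11=4
a = 7: 7+2=9, 7+8=2, 7+11=5
a = 9: 9+2=11, 9+8=4, 9+11=7
a = 12: 12+2=1, 12+8=7, 12+11=10
A + B = {0, 1, 2, 4, 5, 7, 8, 9, 10, 11}, so |A + B| = 10.
Verify: 10 ≥ 7? Yes ✓.

CD lower bound = 7, actual |A + B| = 10.


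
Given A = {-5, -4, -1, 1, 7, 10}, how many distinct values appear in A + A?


A + A = {a + a' : a, a' ∈ A}; |A| = 6.
General bounds: 2|A| - 1 ≤ |A + A| ≤ |A|(|A|+1)/2, i.e. 11 ≤ |A + A| ≤ 21.
Lower bound 2|A|-1 is attained iff A is an arithmetic progression.
Enumerate sums a + a' for a ≤ a' (symmetric, so this suffices):
a = -5: -5+-5=-10, -5+-4=-9, -5+-1=-6, -5+1=-4, -5+7=2, -5+10=5
a = -4: -4+-4=-8, -4+-1=-5, -4+1=-3, -4+7=3, -4+10=6
a = -1: -1+-1=-2, -1+1=0, -1+7=6, -1+10=9
a = 1: 1+1=2, 1+7=8, 1+10=11
a = 7: 7+7=14, 7+10=17
a = 10: 10+10=20
Distinct sums: {-10, -9, -8, -6, -5, -4, -3, -2, 0, 2, 3, 5, 6, 8, 9, 11, 14, 17, 20}
|A + A| = 19

|A + A| = 19


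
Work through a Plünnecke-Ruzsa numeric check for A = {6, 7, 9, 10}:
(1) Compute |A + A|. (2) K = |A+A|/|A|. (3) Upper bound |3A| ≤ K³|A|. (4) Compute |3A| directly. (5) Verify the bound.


|A| = 4.
Step 1: Compute A + A by enumerating all 16 pairs.
A + A = {12, 13, 14, 15, 16, 17, 18, 19, 20}, so |A + A| = 9.
Step 2: Doubling constant K = |A + A|/|A| = 9/4 = 9/4 ≈ 2.2500.
Step 3: Plünnecke-Ruzsa gives |3A| ≤ K³·|A| = (2.2500)³ · 4 ≈ 45.5625.
Step 4: Compute 3A = A + A + A directly by enumerating all triples (a,b,c) ∈ A³; |3A| = 13.
Step 5: Check 13 ≤ 45.5625? Yes ✓.

K = 9/4, Plünnecke-Ruzsa bound K³|A| ≈ 45.5625, |3A| = 13, inequality holds.


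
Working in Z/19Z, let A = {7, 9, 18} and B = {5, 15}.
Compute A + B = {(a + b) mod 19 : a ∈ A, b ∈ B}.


Work in Z/19Z: reduce every sum a + b modulo 19.
Enumerate all 6 pairs:
a = 7: 7+5=12, 7+15=3
a = 9: 9+5=14, 9+15=5
a = 18: 18+5=4, 18+15=14
Distinct residues collected: {3, 4, 5, 12, 14}
|A + B| = 5 (out of 19 total residues).

A + B = {3, 4, 5, 12, 14}


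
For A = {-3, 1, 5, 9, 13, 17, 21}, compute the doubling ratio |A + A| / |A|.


|A| = 7.
Compute A + A by enumerating all 49 pairs.
A + A = {-6, -2, 2, 6, 10, 14, 18, 22, 26, 30, 34, 38, 42}, so |A + A| = 13.
K = |A + A| / |A| = 13/7 (already in lowest terms) ≈ 1.8571.
Reference: AP of size 7 gives K = 13/7 ≈ 1.8571; a fully generic set of size 7 gives K ≈ 4.0000.

|A| = 7, |A + A| = 13, K = 13/7.


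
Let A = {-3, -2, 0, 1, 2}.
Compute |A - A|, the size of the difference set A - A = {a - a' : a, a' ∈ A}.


A - A = {a - a' : a, a' ∈ A}; |A| = 5.
Bounds: 2|A|-1 ≤ |A - A| ≤ |A|² - |A| + 1, i.e. 9 ≤ |A - A| ≤ 21.
Note: 0 ∈ A - A always (from a - a). The set is symmetric: if d ∈ A - A then -d ∈ A - A.
Enumerate nonzero differences d = a - a' with a > a' (then include -d):
Positive differences: {1, 2, 3, 4, 5}
Full difference set: {0} ∪ (positive diffs) ∪ (negative diffs).
|A - A| = 1 + 2·5 = 11 (matches direct enumeration: 11).

|A - A| = 11


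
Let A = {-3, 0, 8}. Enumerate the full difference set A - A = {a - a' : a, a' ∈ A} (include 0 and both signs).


A - A = {a - a' : a, a' ∈ A}.
Compute a - a' for each ordered pair (a, a'):
a = -3: -3--3=0, -3-0=-3, -3-8=-11
a = 0: 0--3=3, 0-0=0, 0-8=-8
a = 8: 8--3=11, 8-0=8, 8-8=0
Collecting distinct values (and noting 0 appears from a-a):
A - A = {-11, -8, -3, 0, 3, 8, 11}
|A - A| = 7

A - A = {-11, -8, -3, 0, 3, 8, 11}


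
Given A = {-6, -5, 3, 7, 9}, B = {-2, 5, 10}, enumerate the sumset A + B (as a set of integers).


A + B = {a + b : a ∈ A, b ∈ B}.
Enumerate all |A|·|B| = 5·3 = 15 pairs (a, b) and collect distinct sums.
a = -6: -6+-2=-8, -6+5=-1, -6+10=4
a = -5: -5+-2=-7, -5+5=0, -5+10=5
a = 3: 3+-2=1, 3+5=8, 3+10=13
a = 7: 7+-2=5, 7+5=12, 7+10=17
a = 9: 9+-2=7, 9+5=14, 9+10=19
Collecting distinct sums: A + B = {-8, -7, -1, 0, 1, 4, 5, 7, 8, 12, 13, 14, 17, 19}
|A + B| = 14

A + B = {-8, -7, -1, 0, 1, 4, 5, 7, 8, 12, 13, 14, 17, 19}


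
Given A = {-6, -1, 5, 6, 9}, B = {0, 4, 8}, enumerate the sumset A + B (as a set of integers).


A + B = {a + b : a ∈ A, b ∈ B}.
Enumerate all |A|·|B| = 5·3 = 15 pairs (a, b) and collect distinct sums.
a = -6: -6+0=-6, -6+4=-2, -6+8=2
a = -1: -1+0=-1, -1+4=3, -1+8=7
a = 5: 5+0=5, 5+4=9, 5+8=13
a = 6: 6+0=6, 6+4=10, 6+8=14
a = 9: 9+0=9, 9+4=13, 9+8=17
Collecting distinct sums: A + B = {-6, -2, -1, 2, 3, 5, 6, 7, 9, 10, 13, 14, 17}
|A + B| = 13

A + B = {-6, -2, -1, 2, 3, 5, 6, 7, 9, 10, 13, 14, 17}


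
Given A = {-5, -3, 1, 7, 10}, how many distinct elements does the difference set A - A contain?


A - A = {a - a' : a, a' ∈ A}; |A| = 5.
Bounds: 2|A|-1 ≤ |A - A| ≤ |A|² - |A| + 1, i.e. 9 ≤ |A - A| ≤ 21.
Note: 0 ∈ A - A always (from a - a). The set is symmetric: if d ∈ A - A then -d ∈ A - A.
Enumerate nonzero differences d = a - a' with a > a' (then include -d):
Positive differences: {2, 3, 4, 6, 9, 10, 12, 13, 15}
Full difference set: {0} ∪ (positive diffs) ∪ (negative diffs).
|A - A| = 1 + 2·9 = 19 (matches direct enumeration: 19).

|A - A| = 19


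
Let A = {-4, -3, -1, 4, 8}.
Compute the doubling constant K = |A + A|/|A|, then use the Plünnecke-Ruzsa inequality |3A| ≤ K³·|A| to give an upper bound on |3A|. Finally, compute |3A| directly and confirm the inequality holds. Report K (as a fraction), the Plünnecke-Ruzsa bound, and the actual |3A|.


|A| = 5.
Step 1: Compute A + A by enumerating all 25 pairs.
A + A = {-8, -7, -6, -5, -4, -2, 0, 1, 3, 4, 5, 7, 8, 12, 16}, so |A + A| = 15.
Step 2: Doubling constant K = |A + A|/|A| = 15/5 = 15/5 ≈ 3.0000.
Step 3: Plünnecke-Ruzsa gives |3A| ≤ K³·|A| = (3.0000)³ · 5 ≈ 135.0000.
Step 4: Compute 3A = A + A + A directly by enumerating all triples (a,b,c) ∈ A³; |3A| = 29.
Step 5: Check 29 ≤ 135.0000? Yes ✓.

K = 15/5, Plünnecke-Ruzsa bound K³|A| ≈ 135.0000, |3A| = 29, inequality holds.


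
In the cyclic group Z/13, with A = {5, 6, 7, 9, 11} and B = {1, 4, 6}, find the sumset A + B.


Work in Z/13Z: reduce every sum a + b modulo 13.
Enumerate all 15 pairs:
a = 5: 5+1=6, 5+4=9, 5+6=11
a = 6: 6+1=7, 6+4=10, 6+6=12
a = 7: 7+1=8, 7+4=11, 7+6=0
a = 9: 9+1=10, 9+4=0, 9+6=2
a = 11: 11+1=12, 11+4=2, 11+6=4
Distinct residues collected: {0, 2, 4, 6, 7, 8, 9, 10, 11, 12}
|A + B| = 10 (out of 13 total residues).

A + B = {0, 2, 4, 6, 7, 8, 9, 10, 11, 12}


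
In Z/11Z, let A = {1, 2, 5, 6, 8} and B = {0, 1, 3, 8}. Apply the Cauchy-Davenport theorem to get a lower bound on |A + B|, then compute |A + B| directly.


Cauchy-Davenport: |A + B| ≥ min(p, |A| + |B| - 1) for A, B nonempty in Z/pZ.
|A| = 5, |B| = 4, p = 11.
CD lower bound = min(11, 5 + 4 - 1) = min(11, 8) = 8.
Compute A + B mod 11 directly:
a = 1: 1+0=1, 1+1=2, 1+3=4, 1+8=9
a = 2: 2+0=2, 2+1=3, 2+3=5, 2+8=10
a = 5: 5+0=5, 5+1=6, 5+3=8, 5+8=2
a = 6: 6+0=6, 6+1=7, 6+3=9, 6+8=3
a = 8: 8+0=8, 8+1=9, 8+3=0, 8+8=5
A + B = {0, 1, 2, 3, 4, 5, 6, 7, 8, 9, 10}, so |A + B| = 11.
Verify: 11 ≥ 8? Yes ✓.

CD lower bound = 8, actual |A + B| = 11.


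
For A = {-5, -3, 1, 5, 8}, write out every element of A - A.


A - A = {a - a' : a, a' ∈ A}.
Compute a - a' for each ordered pair (a, a'):
a = -5: -5--5=0, -5--3=-2, -5-1=-6, -5-5=-10, -5-8=-13
a = -3: -3--5=2, -3--3=0, -3-1=-4, -3-5=-8, -3-8=-11
a = 1: 1--5=6, 1--3=4, 1-1=0, 1-5=-4, 1-8=-7
a = 5: 5--5=10, 5--3=8, 5-1=4, 5-5=0, 5-8=-3
a = 8: 8--5=13, 8--3=11, 8-1=7, 8-5=3, 8-8=0
Collecting distinct values (and noting 0 appears from a-a):
A - A = {-13, -11, -10, -8, -7, -6, -4, -3, -2, 0, 2, 3, 4, 6, 7, 8, 10, 11, 13}
|A - A| = 19

A - A = {-13, -11, -10, -8, -7, -6, -4, -3, -2, 0, 2, 3, 4, 6, 7, 8, 10, 11, 13}


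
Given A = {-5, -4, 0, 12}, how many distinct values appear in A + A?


A + A = {a + a' : a, a' ∈ A}; |A| = 4.
General bounds: 2|A| - 1 ≤ |A + A| ≤ |A|(|A|+1)/2, i.e. 7 ≤ |A + A| ≤ 10.
Lower bound 2|A|-1 is attained iff A is an arithmetic progression.
Enumerate sums a + a' for a ≤ a' (symmetric, so this suffices):
a = -5: -5+-5=-10, -5+-4=-9, -5+0=-5, -5+12=7
a = -4: -4+-4=-8, -4+0=-4, -4+12=8
a = 0: 0+0=0, 0+12=12
a = 12: 12+12=24
Distinct sums: {-10, -9, -8, -5, -4, 0, 7, 8, 12, 24}
|A + A| = 10

|A + A| = 10


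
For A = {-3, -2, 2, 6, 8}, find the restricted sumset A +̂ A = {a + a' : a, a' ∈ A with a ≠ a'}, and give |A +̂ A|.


Restricted sumset: A +̂ A = {a + a' : a ∈ A, a' ∈ A, a ≠ a'}.
Equivalently, take A + A and drop any sum 2a that is achievable ONLY as a + a for a ∈ A (i.e. sums representable only with equal summands).
Enumerate pairs (a, a') with a < a' (symmetric, so each unordered pair gives one sum; this covers all a ≠ a'):
  -3 + -2 = -5
  -3 + 2 = -1
  -3 + 6 = 3
  -3 + 8 = 5
  -2 + 2 = 0
  -2 + 6 = 4
  -2 + 8 = 6
  2 + 6 = 8
  2 + 8 = 10
  6 + 8 = 14
Collected distinct sums: {-5, -1, 0, 3, 4, 5, 6, 8, 10, 14}
|A +̂ A| = 10
(Reference bound: |A +̂ A| ≥ 2|A| - 3 for |A| ≥ 2, with |A| = 5 giving ≥ 7.)

|A +̂ A| = 10


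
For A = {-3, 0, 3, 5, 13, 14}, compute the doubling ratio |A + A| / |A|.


|A| = 6.
Compute A + A by enumerating all 36 pairs.
A + A = {-6, -3, 0, 2, 3, 5, 6, 8, 10, 11, 13, 14, 16, 17, 18, 19, 26, 27, 28}, so |A + A| = 19.
K = |A + A| / |A| = 19/6 (already in lowest terms) ≈ 3.1667.
Reference: AP of size 6 gives K = 11/6 ≈ 1.8333; a fully generic set of size 6 gives K ≈ 3.5000.

|A| = 6, |A + A| = 19, K = 19/6.


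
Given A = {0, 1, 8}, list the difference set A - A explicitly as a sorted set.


A - A = {a - a' : a, a' ∈ A}.
Compute a - a' for each ordered pair (a, a'):
a = 0: 0-0=0, 0-1=-1, 0-8=-8
a = 1: 1-0=1, 1-1=0, 1-8=-7
a = 8: 8-0=8, 8-1=7, 8-8=0
Collecting distinct values (and noting 0 appears from a-a):
A - A = {-8, -7, -1, 0, 1, 7, 8}
|A - A| = 7

A - A = {-8, -7, -1, 0, 1, 7, 8}


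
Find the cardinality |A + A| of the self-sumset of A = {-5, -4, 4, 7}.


A + A = {a + a' : a, a' ∈ A}; |A| = 4.
General bounds: 2|A| - 1 ≤ |A + A| ≤ |A|(|A|+1)/2, i.e. 7 ≤ |A + A| ≤ 10.
Lower bound 2|A|-1 is attained iff A is an arithmetic progression.
Enumerate sums a + a' for a ≤ a' (symmetric, so this suffices):
a = -5: -5+-5=-10, -5+-4=-9, -5+4=-1, -5+7=2
a = -4: -4+-4=-8, -4+4=0, -4+7=3
a = 4: 4+4=8, 4+7=11
a = 7: 7+7=14
Distinct sums: {-10, -9, -8, -1, 0, 2, 3, 8, 11, 14}
|A + A| = 10

|A + A| = 10


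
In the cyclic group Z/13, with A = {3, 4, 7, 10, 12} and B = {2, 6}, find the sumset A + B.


Work in Z/13Z: reduce every sum a + b modulo 13.
Enumerate all 10 pairs:
a = 3: 3+2=5, 3+6=9
a = 4: 4+2=6, 4+6=10
a = 7: 7+2=9, 7+6=0
a = 10: 10+2=12, 10+6=3
a = 12: 12+2=1, 12+6=5
Distinct residues collected: {0, 1, 3, 5, 6, 9, 10, 12}
|A + B| = 8 (out of 13 total residues).

A + B = {0, 1, 3, 5, 6, 9, 10, 12}


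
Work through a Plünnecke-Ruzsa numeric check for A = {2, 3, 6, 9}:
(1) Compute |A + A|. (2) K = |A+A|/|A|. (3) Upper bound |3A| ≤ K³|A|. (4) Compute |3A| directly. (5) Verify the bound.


|A| = 4.
Step 1: Compute A + A by enumerating all 16 pairs.
A + A = {4, 5, 6, 8, 9, 11, 12, 15, 18}, so |A + A| = 9.
Step 2: Doubling constant K = |A + A|/|A| = 9/4 = 9/4 ≈ 2.2500.
Step 3: Plünnecke-Ruzsa gives |3A| ≤ K³·|A| = (2.2500)³ · 4 ≈ 45.5625.
Step 4: Compute 3A = A + A + A directly by enumerating all triples (a,b,c) ∈ A³; |3A| = 16.
Step 5: Check 16 ≤ 45.5625? Yes ✓.

K = 9/4, Plünnecke-Ruzsa bound K³|A| ≈ 45.5625, |3A| = 16, inequality holds.


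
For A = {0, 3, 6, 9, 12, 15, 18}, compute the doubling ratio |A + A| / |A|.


|A| = 7.
Compute A + A by enumerating all 49 pairs.
A + A = {0, 3, 6, 9, 12, 15, 18, 21, 24, 27, 30, 33, 36}, so |A + A| = 13.
K = |A + A| / |A| = 13/7 (already in lowest terms) ≈ 1.8571.
Reference: AP of size 7 gives K = 13/7 ≈ 1.8571; a fully generic set of size 7 gives K ≈ 4.0000.

|A| = 7, |A + A| = 13, K = 13/7.


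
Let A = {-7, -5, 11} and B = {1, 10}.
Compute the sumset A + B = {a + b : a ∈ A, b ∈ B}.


A + B = {a + b : a ∈ A, b ∈ B}.
Enumerate all |A|·|B| = 3·2 = 6 pairs (a, b) and collect distinct sums.
a = -7: -7+1=-6, -7+10=3
a = -5: -5+1=-4, -5+10=5
a = 11: 11+1=12, 11+10=21
Collecting distinct sums: A + B = {-6, -4, 3, 5, 12, 21}
|A + B| = 6

A + B = {-6, -4, 3, 5, 12, 21}


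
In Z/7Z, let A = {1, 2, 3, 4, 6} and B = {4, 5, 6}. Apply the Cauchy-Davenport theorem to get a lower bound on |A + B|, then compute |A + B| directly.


Cauchy-Davenport: |A + B| ≥ min(p, |A| + |B| - 1) for A, B nonempty in Z/pZ.
|A| = 5, |B| = 3, p = 7.
CD lower bound = min(7, 5 + 3 - 1) = min(7, 7) = 7.
Compute A + B mod 7 directly:
a = 1: 1+4=5, 1+5=6, 1+6=0
a = 2: 2+4=6, 2+5=0, 2+6=1
a = 3: 3+4=0, 3+5=1, 3+6=2
a = 4: 4+4=1, 4+5=2, 4+6=3
a = 6: 6+4=3, 6+5=4, 6+6=5
A + B = {0, 1, 2, 3, 4, 5, 6}, so |A + B| = 7.
Verify: 7 ≥ 7? Yes ✓.

CD lower bound = 7, actual |A + B| = 7.


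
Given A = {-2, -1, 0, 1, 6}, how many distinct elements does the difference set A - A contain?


A - A = {a - a' : a, a' ∈ A}; |A| = 5.
Bounds: 2|A|-1 ≤ |A - A| ≤ |A|² - |A| + 1, i.e. 9 ≤ |A - A| ≤ 21.
Note: 0 ∈ A - A always (from a - a). The set is symmetric: if d ∈ A - A then -d ∈ A - A.
Enumerate nonzero differences d = a - a' with a > a' (then include -d):
Positive differences: {1, 2, 3, 5, 6, 7, 8}
Full difference set: {0} ∪ (positive diffs) ∪ (negative diffs).
|A - A| = 1 + 2·7 = 15 (matches direct enumeration: 15).

|A - A| = 15


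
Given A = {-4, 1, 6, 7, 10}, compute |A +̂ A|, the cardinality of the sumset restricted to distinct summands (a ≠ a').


Restricted sumset: A +̂ A = {a + a' : a ∈ A, a' ∈ A, a ≠ a'}.
Equivalently, take A + A and drop any sum 2a that is achievable ONLY as a + a for a ∈ A (i.e. sums representable only with equal summands).
Enumerate pairs (a, a') with a < a' (symmetric, so each unordered pair gives one sum; this covers all a ≠ a'):
  -4 + 1 = -3
  -4 + 6 = 2
  -4 + 7 = 3
  -4 + 10 = 6
  1 + 6 = 7
  1 + 7 = 8
  1 + 10 = 11
  6 + 7 = 13
  6 + 10 = 16
  7 + 10 = 17
Collected distinct sums: {-3, 2, 3, 6, 7, 8, 11, 13, 16, 17}
|A +̂ A| = 10
(Reference bound: |A +̂ A| ≥ 2|A| - 3 for |A| ≥ 2, with |A| = 5 giving ≥ 7.)

|A +̂ A| = 10


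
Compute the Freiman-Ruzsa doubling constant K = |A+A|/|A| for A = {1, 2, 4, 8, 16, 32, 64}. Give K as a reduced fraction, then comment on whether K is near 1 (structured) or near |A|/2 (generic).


|A| = 7.
Compute A + A by enumerating all 49 pairs.
A + A = {2, 3, 4, 5, 6, 8, 9, 10, 12, 16, 17, 18, 20, 24, 32, 33, 34, 36, 40, 48, 64, 65, 66, 68, 72, 80, 96, 128}, so |A + A| = 28.
K = |A + A| / |A| = 28/7 = 4/1 ≈ 4.0000.
Reference: AP of size 7 gives K = 13/7 ≈ 1.8571; a fully generic set of size 7 gives K ≈ 4.0000.

|A| = 7, |A + A| = 28, K = 28/7 = 4/1.


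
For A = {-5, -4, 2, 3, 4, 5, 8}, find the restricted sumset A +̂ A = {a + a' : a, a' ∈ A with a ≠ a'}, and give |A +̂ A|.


Restricted sumset: A +̂ A = {a + a' : a ∈ A, a' ∈ A, a ≠ a'}.
Equivalently, take A + A and drop any sum 2a that is achievable ONLY as a + a for a ∈ A (i.e. sums representable only with equal summands).
Enumerate pairs (a, a') with a < a' (symmetric, so each unordered pair gives one sum; this covers all a ≠ a'):
  -5 + -4 = -9
  -5 + 2 = -3
  -5 + 3 = -2
  -5 + 4 = -1
  -5 + 5 = 0
  -5 + 8 = 3
  -4 + 2 = -2
  -4 + 3 = -1
  -4 + 4 = 0
  -4 + 5 = 1
  -4 + 8 = 4
  2 + 3 = 5
  2 + 4 = 6
  2 + 5 = 7
  2 + 8 = 10
  3 + 4 = 7
  3 + 5 = 8
  3 + 8 = 11
  4 + 5 = 9
  4 + 8 = 12
  5 + 8 = 13
Collected distinct sums: {-9, -3, -2, -1, 0, 1, 3, 4, 5, 6, 7, 8, 9, 10, 11, 12, 13}
|A +̂ A| = 17
(Reference bound: |A +̂ A| ≥ 2|A| - 3 for |A| ≥ 2, with |A| = 7 giving ≥ 11.)

|A +̂ A| = 17


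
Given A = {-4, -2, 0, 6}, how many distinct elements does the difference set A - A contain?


A - A = {a - a' : a, a' ∈ A}; |A| = 4.
Bounds: 2|A|-1 ≤ |A - A| ≤ |A|² - |A| + 1, i.e. 7 ≤ |A - A| ≤ 13.
Note: 0 ∈ A - A always (from a - a). The set is symmetric: if d ∈ A - A then -d ∈ A - A.
Enumerate nonzero differences d = a - a' with a > a' (then include -d):
Positive differences: {2, 4, 6, 8, 10}
Full difference set: {0} ∪ (positive diffs) ∪ (negative diffs).
|A - A| = 1 + 2·5 = 11 (matches direct enumeration: 11).

|A - A| = 11


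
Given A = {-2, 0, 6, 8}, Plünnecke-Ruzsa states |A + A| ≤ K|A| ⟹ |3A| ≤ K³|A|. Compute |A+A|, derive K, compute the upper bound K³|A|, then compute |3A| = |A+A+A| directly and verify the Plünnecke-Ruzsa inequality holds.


|A| = 4.
Step 1: Compute A + A by enumerating all 16 pairs.
A + A = {-4, -2, 0, 4, 6, 8, 12, 14, 16}, so |A + A| = 9.
Step 2: Doubling constant K = |A + A|/|A| = 9/4 = 9/4 ≈ 2.2500.
Step 3: Plünnecke-Ruzsa gives |3A| ≤ K³·|A| = (2.2500)³ · 4 ≈ 45.5625.
Step 4: Compute 3A = A + A + A directly by enumerating all triples (a,b,c) ∈ A³; |3A| = 16.
Step 5: Check 16 ≤ 45.5625? Yes ✓.

K = 9/4, Plünnecke-Ruzsa bound K³|A| ≈ 45.5625, |3A| = 16, inequality holds.


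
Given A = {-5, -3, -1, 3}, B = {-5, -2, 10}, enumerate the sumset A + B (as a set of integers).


A + B = {a + b : a ∈ A, b ∈ B}.
Enumerate all |A|·|B| = 4·3 = 12 pairs (a, b) and collect distinct sums.
a = -5: -5+-5=-10, -5+-2=-7, -5+10=5
a = -3: -3+-5=-8, -3+-2=-5, -3+10=7
a = -1: -1+-5=-6, -1+-2=-3, -1+10=9
a = 3: 3+-5=-2, 3+-2=1, 3+10=13
Collecting distinct sums: A + B = {-10, -8, -7, -6, -5, -3, -2, 1, 5, 7, 9, 13}
|A + B| = 12

A + B = {-10, -8, -7, -6, -5, -3, -2, 1, 5, 7, 9, 13}


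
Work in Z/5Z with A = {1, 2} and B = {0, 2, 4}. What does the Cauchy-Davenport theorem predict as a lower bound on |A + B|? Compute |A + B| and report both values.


Cauchy-Davenport: |A + B| ≥ min(p, |A| + |B| - 1) for A, B nonempty in Z/pZ.
|A| = 2, |B| = 3, p = 5.
CD lower bound = min(5, 2 + 3 - 1) = min(5, 4) = 4.
Compute A + B mod 5 directly:
a = 1: 1+0=1, 1+2=3, 1+4=0
a = 2: 2+0=2, 2+2=4, 2+4=1
A + B = {0, 1, 2, 3, 4}, so |A + B| = 5.
Verify: 5 ≥ 4? Yes ✓.

CD lower bound = 4, actual |A + B| = 5.


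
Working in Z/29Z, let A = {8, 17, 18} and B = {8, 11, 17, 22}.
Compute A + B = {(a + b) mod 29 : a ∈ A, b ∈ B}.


Work in Z/29Z: reduce every sum a + b modulo 29.
Enumerate all 12 pairs:
a = 8: 8+8=16, 8+11=19, 8+17=25, 8+22=1
a = 17: 17+8=25, 17+11=28, 17+17=5, 17+22=10
a = 18: 18+8=26, 18+11=0, 18+17=6, 18+22=11
Distinct residues collected: {0, 1, 5, 6, 10, 11, 16, 19, 25, 26, 28}
|A + B| = 11 (out of 29 total residues).

A + B = {0, 1, 5, 6, 10, 11, 16, 19, 25, 26, 28}


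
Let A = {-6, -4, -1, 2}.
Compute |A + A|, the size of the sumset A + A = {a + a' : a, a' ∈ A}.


A + A = {a + a' : a, a' ∈ A}; |A| = 4.
General bounds: 2|A| - 1 ≤ |A + A| ≤ |A|(|A|+1)/2, i.e. 7 ≤ |A + A| ≤ 10.
Lower bound 2|A|-1 is attained iff A is an arithmetic progression.
Enumerate sums a + a' for a ≤ a' (symmetric, so this suffices):
a = -6: -6+-6=-12, -6+-4=-10, -6+-1=-7, -6+2=-4
a = -4: -4+-4=-8, -4+-1=-5, -4+2=-2
a = -1: -1+-1=-2, -1+2=1
a = 2: 2+2=4
Distinct sums: {-12, -10, -8, -7, -5, -4, -2, 1, 4}
|A + A| = 9

|A + A| = 9


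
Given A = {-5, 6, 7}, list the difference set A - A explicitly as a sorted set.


A - A = {a - a' : a, a' ∈ A}.
Compute a - a' for each ordered pair (a, a'):
a = -5: -5--5=0, -5-6=-11, -5-7=-12
a = 6: 6--5=11, 6-6=0, 6-7=-1
a = 7: 7--5=12, 7-6=1, 7-7=0
Collecting distinct values (and noting 0 appears from a-a):
A - A = {-12, -11, -1, 0, 1, 11, 12}
|A - A| = 7

A - A = {-12, -11, -1, 0, 1, 11, 12}


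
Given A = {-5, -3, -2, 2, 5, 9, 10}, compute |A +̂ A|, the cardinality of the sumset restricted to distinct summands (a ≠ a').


Restricted sumset: A +̂ A = {a + a' : a ∈ A, a' ∈ A, a ≠ a'}.
Equivalently, take A + A and drop any sum 2a that is achievable ONLY as a + a for a ∈ A (i.e. sums representable only with equal summands).
Enumerate pairs (a, a') with a < a' (symmetric, so each unordered pair gives one sum; this covers all a ≠ a'):
  -5 + -3 = -8
  -5 + -2 = -7
  -5 + 2 = -3
  -5 + 5 = 0
  -5 + 9 = 4
  -5 + 10 = 5
  -3 + -2 = -5
  -3 + 2 = -1
  -3 + 5 = 2
  -3 + 9 = 6
  -3 + 10 = 7
  -2 + 2 = 0
  -2 + 5 = 3
  -2 + 9 = 7
  -2 + 10 = 8
  2 + 5 = 7
  2 + 9 = 11
  2 + 10 = 12
  5 + 9 = 14
  5 + 10 = 15
  9 + 10 = 19
Collected distinct sums: {-8, -7, -5, -3, -1, 0, 2, 3, 4, 5, 6, 7, 8, 11, 12, 14, 15, 19}
|A +̂ A| = 18
(Reference bound: |A +̂ A| ≥ 2|A| - 3 for |A| ≥ 2, with |A| = 7 giving ≥ 11.)

|A +̂ A| = 18


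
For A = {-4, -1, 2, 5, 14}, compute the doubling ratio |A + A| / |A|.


|A| = 5.
Compute A + A by enumerating all 25 pairs.
A + A = {-8, -5, -2, 1, 4, 7, 10, 13, 16, 19, 28}, so |A + A| = 11.
K = |A + A| / |A| = 11/5 (already in lowest terms) ≈ 2.2000.
Reference: AP of size 5 gives K = 9/5 ≈ 1.8000; a fully generic set of size 5 gives K ≈ 3.0000.

|A| = 5, |A + A| = 11, K = 11/5.


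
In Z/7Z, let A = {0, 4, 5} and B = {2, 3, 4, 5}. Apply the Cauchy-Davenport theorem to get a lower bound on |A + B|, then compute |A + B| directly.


Cauchy-Davenport: |A + B| ≥ min(p, |A| + |B| - 1) for A, B nonempty in Z/pZ.
|A| = 3, |B| = 4, p = 7.
CD lower bound = min(7, 3 + 4 - 1) = min(7, 6) = 6.
Compute A + B mod 7 directly:
a = 0: 0+2=2, 0+3=3, 0+4=4, 0+5=5
a = 4: 4+2=6, 4+3=0, 4+4=1, 4+5=2
a = 5: 5+2=0, 5+3=1, 5+4=2, 5+5=3
A + B = {0, 1, 2, 3, 4, 5, 6}, so |A + B| = 7.
Verify: 7 ≥ 6? Yes ✓.

CD lower bound = 6, actual |A + B| = 7.


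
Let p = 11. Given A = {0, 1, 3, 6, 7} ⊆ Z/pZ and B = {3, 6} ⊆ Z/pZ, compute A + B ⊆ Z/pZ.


Work in Z/11Z: reduce every sum a + b modulo 11.
Enumerate all 10 pairs:
a = 0: 0+3=3, 0+6=6
a = 1: 1+3=4, 1+6=7
a = 3: 3+3=6, 3+6=9
a = 6: 6+3=9, 6+6=1
a = 7: 7+3=10, 7+6=2
Distinct residues collected: {1, 2, 3, 4, 6, 7, 9, 10}
|A + B| = 8 (out of 11 total residues).

A + B = {1, 2, 3, 4, 6, 7, 9, 10}


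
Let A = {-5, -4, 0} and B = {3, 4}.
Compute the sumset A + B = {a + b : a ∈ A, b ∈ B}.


A + B = {a + b : a ∈ A, b ∈ B}.
Enumerate all |A|·|B| = 3·2 = 6 pairs (a, b) and collect distinct sums.
a = -5: -5+3=-2, -5+4=-1
a = -4: -4+3=-1, -4+4=0
a = 0: 0+3=3, 0+4=4
Collecting distinct sums: A + B = {-2, -1, 0, 3, 4}
|A + B| = 5

A + B = {-2, -1, 0, 3, 4}


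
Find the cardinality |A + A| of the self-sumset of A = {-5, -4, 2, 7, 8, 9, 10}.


A + A = {a + a' : a, a' ∈ A}; |A| = 7.
General bounds: 2|A| - 1 ≤ |A + A| ≤ |A|(|A|+1)/2, i.e. 13 ≤ |A + A| ≤ 28.
Lower bound 2|A|-1 is attained iff A is an arithmetic progression.
Enumerate sums a + a' for a ≤ a' (symmetric, so this suffices):
a = -5: -5+-5=-10, -5+-4=-9, -5+2=-3, -5+7=2, -5+8=3, -5+9=4, -5+10=5
a = -4: -4+-4=-8, -4+2=-2, -4+7=3, -4+8=4, -4+9=5, -4+10=6
a = 2: 2+2=4, 2+7=9, 2+8=10, 2+9=11, 2+10=12
a = 7: 7+7=14, 7+8=15, 7+9=16, 7+10=17
a = 8: 8+8=16, 8+9=17, 8+10=18
a = 9: 9+9=18, 9+10=19
a = 10: 10+10=20
Distinct sums: {-10, -9, -8, -3, -2, 2, 3, 4, 5, 6, 9, 10, 11, 12, 14, 15, 16, 17, 18, 19, 20}
|A + A| = 21

|A + A| = 21


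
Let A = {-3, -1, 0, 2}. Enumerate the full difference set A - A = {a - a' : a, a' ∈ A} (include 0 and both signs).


A - A = {a - a' : a, a' ∈ A}.
Compute a - a' for each ordered pair (a, a'):
a = -3: -3--3=0, -3--1=-2, -3-0=-3, -3-2=-5
a = -1: -1--3=2, -1--1=0, -1-0=-1, -1-2=-3
a = 0: 0--3=3, 0--1=1, 0-0=0, 0-2=-2
a = 2: 2--3=5, 2--1=3, 2-0=2, 2-2=0
Collecting distinct values (and noting 0 appears from a-a):
A - A = {-5, -3, -2, -1, 0, 1, 2, 3, 5}
|A - A| = 9

A - A = {-5, -3, -2, -1, 0, 1, 2, 3, 5}


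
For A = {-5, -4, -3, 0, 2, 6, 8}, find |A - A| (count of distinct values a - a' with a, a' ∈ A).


A - A = {a - a' : a, a' ∈ A}; |A| = 7.
Bounds: 2|A|-1 ≤ |A - A| ≤ |A|² - |A| + 1, i.e. 13 ≤ |A - A| ≤ 43.
Note: 0 ∈ A - A always (from a - a). The set is symmetric: if d ∈ A - A then -d ∈ A - A.
Enumerate nonzero differences d = a - a' with a > a' (then include -d):
Positive differences: {1, 2, 3, 4, 5, 6, 7, 8, 9, 10, 11, 12, 13}
Full difference set: {0} ∪ (positive diffs) ∪ (negative diffs).
|A - A| = 1 + 2·13 = 27 (matches direct enumeration: 27).

|A - A| = 27


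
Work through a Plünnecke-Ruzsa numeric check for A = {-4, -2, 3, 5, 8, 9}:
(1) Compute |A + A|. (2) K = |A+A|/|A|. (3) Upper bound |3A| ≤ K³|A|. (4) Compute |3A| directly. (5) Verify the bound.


|A| = 6.
Step 1: Compute A + A by enumerating all 36 pairs.
A + A = {-8, -6, -4, -1, 1, 3, 4, 5, 6, 7, 8, 10, 11, 12, 13, 14, 16, 17, 18}, so |A + A| = 19.
Step 2: Doubling constant K = |A + A|/|A| = 19/6 = 19/6 ≈ 3.1667.
Step 3: Plünnecke-Ruzsa gives |3A| ≤ K³·|A| = (3.1667)³ · 6 ≈ 190.5278.
Step 4: Compute 3A = A + A + A directly by enumerating all triples (a,b,c) ∈ A³; |3A| = 35.
Step 5: Check 35 ≤ 190.5278? Yes ✓.

K = 19/6, Plünnecke-Ruzsa bound K³|A| ≈ 190.5278, |3A| = 35, inequality holds.


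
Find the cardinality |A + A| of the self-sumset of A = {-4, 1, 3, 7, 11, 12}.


A + A = {a + a' : a, a' ∈ A}; |A| = 6.
General bounds: 2|A| - 1 ≤ |A + A| ≤ |A|(|A|+1)/2, i.e. 11 ≤ |A + A| ≤ 21.
Lower bound 2|A|-1 is attained iff A is an arithmetic progression.
Enumerate sums a + a' for a ≤ a' (symmetric, so this suffices):
a = -4: -4+-4=-8, -4+1=-3, -4+3=-1, -4+7=3, -4+11=7, -4+12=8
a = 1: 1+1=2, 1+3=4, 1+7=8, 1+11=12, 1+12=13
a = 3: 3+3=6, 3+7=10, 3+11=14, 3+12=15
a = 7: 7+7=14, 7+11=18, 7+12=19
a = 11: 11+11=22, 11+12=23
a = 12: 12+12=24
Distinct sums: {-8, -3, -1, 2, 3, 4, 6, 7, 8, 10, 12, 13, 14, 15, 18, 19, 22, 23, 24}
|A + A| = 19

|A + A| = 19


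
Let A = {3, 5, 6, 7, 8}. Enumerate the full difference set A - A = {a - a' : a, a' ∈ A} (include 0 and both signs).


A - A = {a - a' : a, a' ∈ A}.
Compute a - a' for each ordered pair (a, a'):
a = 3: 3-3=0, 3-5=-2, 3-6=-3, 3-7=-4, 3-8=-5
a = 5: 5-3=2, 5-5=0, 5-6=-1, 5-7=-2, 5-8=-3
a = 6: 6-3=3, 6-5=1, 6-6=0, 6-7=-1, 6-8=-2
a = 7: 7-3=4, 7-5=2, 7-6=1, 7-7=0, 7-8=-1
a = 8: 8-3=5, 8-5=3, 8-6=2, 8-7=1, 8-8=0
Collecting distinct values (and noting 0 appears from a-a):
A - A = {-5, -4, -3, -2, -1, 0, 1, 2, 3, 4, 5}
|A - A| = 11

A - A = {-5, -4, -3, -2, -1, 0, 1, 2, 3, 4, 5}


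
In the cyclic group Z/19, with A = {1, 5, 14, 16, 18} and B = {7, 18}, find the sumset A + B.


Work in Z/19Z: reduce every sum a + b modulo 19.
Enumerate all 10 pairs:
a = 1: 1+7=8, 1+18=0
a = 5: 5+7=12, 5+18=4
a = 14: 14+7=2, 14+18=13
a = 16: 16+7=4, 16+18=15
a = 18: 18+7=6, 18+18=17
Distinct residues collected: {0, 2, 4, 6, 8, 12, 13, 15, 17}
|A + B| = 9 (out of 19 total residues).

A + B = {0, 2, 4, 6, 8, 12, 13, 15, 17}


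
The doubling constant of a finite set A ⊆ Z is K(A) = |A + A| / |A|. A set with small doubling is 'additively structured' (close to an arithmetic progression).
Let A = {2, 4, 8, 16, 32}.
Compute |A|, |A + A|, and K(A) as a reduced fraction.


|A| = 5.
Compute A + A by enumerating all 25 pairs.
A + A = {4, 6, 8, 10, 12, 16, 18, 20, 24, 32, 34, 36, 40, 48, 64}, so |A + A| = 15.
K = |A + A| / |A| = 15/5 = 3/1 ≈ 3.0000.
Reference: AP of size 5 gives K = 9/5 ≈ 1.8000; a fully generic set of size 5 gives K ≈ 3.0000.

|A| = 5, |A + A| = 15, K = 15/5 = 3/1.


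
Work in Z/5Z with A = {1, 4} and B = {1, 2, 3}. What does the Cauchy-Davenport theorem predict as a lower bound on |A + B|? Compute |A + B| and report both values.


Cauchy-Davenport: |A + B| ≥ min(p, |A| + |B| - 1) for A, B nonempty in Z/pZ.
|A| = 2, |B| = 3, p = 5.
CD lower bound = min(5, 2 + 3 - 1) = min(5, 4) = 4.
Compute A + B mod 5 directly:
a = 1: 1+1=2, 1+2=3, 1+3=4
a = 4: 4+1=0, 4+2=1, 4+3=2
A + B = {0, 1, 2, 3, 4}, so |A + B| = 5.
Verify: 5 ≥ 4? Yes ✓.

CD lower bound = 4, actual |A + B| = 5.


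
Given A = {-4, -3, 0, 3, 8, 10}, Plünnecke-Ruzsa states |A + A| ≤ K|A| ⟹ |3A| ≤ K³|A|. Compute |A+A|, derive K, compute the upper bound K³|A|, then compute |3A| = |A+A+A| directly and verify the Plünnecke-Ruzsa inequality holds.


|A| = 6.
Step 1: Compute A + A by enumerating all 36 pairs.
A + A = {-8, -7, -6, -4, -3, -1, 0, 3, 4, 5, 6, 7, 8, 10, 11, 13, 16, 18, 20}, so |A + A| = 19.
Step 2: Doubling constant K = |A + A|/|A| = 19/6 = 19/6 ≈ 3.1667.
Step 3: Plünnecke-Ruzsa gives |3A| ≤ K³·|A| = (3.1667)³ · 6 ≈ 190.5278.
Step 4: Compute 3A = A + A + A directly by enumerating all triples (a,b,c) ∈ A³; |3A| = 38.
Step 5: Check 38 ≤ 190.5278? Yes ✓.

K = 19/6, Plünnecke-Ruzsa bound K³|A| ≈ 190.5278, |3A| = 38, inequality holds.


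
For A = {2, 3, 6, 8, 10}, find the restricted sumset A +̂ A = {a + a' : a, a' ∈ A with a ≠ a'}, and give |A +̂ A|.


Restricted sumset: A +̂ A = {a + a' : a ∈ A, a' ∈ A, a ≠ a'}.
Equivalently, take A + A and drop any sum 2a that is achievable ONLY as a + a for a ∈ A (i.e. sums representable only with equal summands).
Enumerate pairs (a, a') with a < a' (symmetric, so each unordered pair gives one sum; this covers all a ≠ a'):
  2 + 3 = 5
  2 + 6 = 8
  2 + 8 = 10
  2 + 10 = 12
  3 + 6 = 9
  3 + 8 = 11
  3 + 10 = 13
  6 + 8 = 14
  6 + 10 = 16
  8 + 10 = 18
Collected distinct sums: {5, 8, 9, 10, 11, 12, 13, 14, 16, 18}
|A +̂ A| = 10
(Reference bound: |A +̂ A| ≥ 2|A| - 3 for |A| ≥ 2, with |A| = 5 giving ≥ 7.)

|A +̂ A| = 10
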